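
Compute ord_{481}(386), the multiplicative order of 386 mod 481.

9

The order of 386 must divide φ(481) = φ(13·37) = (13−1)·(37−1) = 12·36 = 432 = 2^4 · 3^3.
Divisors of 432: 1, 2, 3, 4, 6, 8, 9, 12, 16, 18, 24, 27, 36, 48, 54, 72, 108, 144, 216, 432.
Check 386^d mod 481 for each divisor in increasing order:
386^1 ≡ 386 (mod 481)
386^2 ≡ 367 (mod 481)
386^3 ≡ 248 (mod 481)
386^4 ≡ 9 (mod 481)
386^6 ≡ 417 (mod 481)
386^8 ≡ 81 (mod 481)
386^9 ≡ 1 (mod 481) ✓
The smallest such exponent is 9, so the order of 386 is 9.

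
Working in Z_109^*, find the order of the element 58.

108

By Lagrange's theorem, ord_109(58) divides φ(109) = 109 − 1 = 108 = 2^2 · 3^3.
Divisors of 108: 1, 2, 3, 4, 6, 9, 12, 18, 27, 36, 54, 108.
Check 58^d mod 109 for each divisor in increasing order:
58^1 ≡ 58
58^2 ≡ 94
58^3 ≡ 2
58^4 ≡ 7
58^6 ≡ 4
58^9 ≡ 8
58^12 ≡ 16
58^18 ≡ 64
58^27 ≡ 76
58^36 ≡ 63
58^54 ≡ 108
58^108 ≡ 1
Therefore the multiplicative order of 58 modulo 109 is 108.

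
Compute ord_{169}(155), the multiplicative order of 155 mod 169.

ord(155) | φ(169) = φ(13^2) = 13·(13−1) = 156 = 2^2 · 3 · 13.
Divisors of 156: 1, 2, 3, 4, 6, 12, 13, 26, 39, 52, 78, 156.
Check 155^d mod 169 for each divisor in increasing order:
155^1 ≡ 155
155^2 ≡ 27
155^3 ≡ 129
155^4 ≡ 53
155^6 ≡ 79
155^12 ≡ 157
155^13 ≡ 168
155^26 ≡ 1
Hence ord(155) = 26.

26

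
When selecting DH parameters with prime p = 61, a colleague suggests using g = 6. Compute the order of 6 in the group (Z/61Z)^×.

60

The order of 6 must divide φ(61) = 61 − 1 = 60 = 2^2 · 3 · 5.
Divisors of 60: 1, 2, 3, 4, 5, 6, 10, 12, 15, 20, 30, 60.
Evaluate successive powers at the divisors of 60:
6^1 ≡ 6 (mod 61)
6^2 ≡ 36 (mod 61)
6^3 ≡ 33 (mod 61)
6^4 ≡ 15 (mod 61)
6^5 ≡ 29 (mod 61)
6^6 ≡ 52 (mod 61)
6^10 ≡ 48 (mod 61)
6^12 ≡ 20 (mod 61)
6^15 ≡ 50 (mod 61)
6^20 ≡ 47 (mod 61)
6^30 ≡ 60 (mod 61)
6^60 ≡ 1 (mod 61) ✓
Therefore the multiplicative order of 6 modulo 61 is 60.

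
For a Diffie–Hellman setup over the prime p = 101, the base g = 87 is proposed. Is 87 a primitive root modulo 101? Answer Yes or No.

No

φ(101) = 101 − 1 = 100 = 2^2 · 5^2.
It suffices to check that the order of 87 is not a proper divisor of 100: compute 87^(100/q) for q ∈ {2, 5}.
87^50 ≡ 1 (mod 101)  [q = 2: ≡ 1 ✗]
87^20 ≡ 1 (mod 101)  [q = 5: ≡ 1 ✗]
87^50 ≡ 1 shows ord(87) | 50, strictly less than φ(101); not a primitive root.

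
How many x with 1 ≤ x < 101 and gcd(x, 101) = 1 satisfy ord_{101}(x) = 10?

φ(101) = 101 − 1 = 100 = 2^2 · 5^2.
In a cyclic group of order 100, there are φ(d) elements of order d for each divisor d of 100, and zero for non-divisors.
10 = 2 · 5 divides 100, and φ(10) = 4.

4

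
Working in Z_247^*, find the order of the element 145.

12

The order of 145 must divide φ(247) = φ(13·19) = (13−1)·(19−1) = 12·18 = 216 = 2^3 · 3^3.
Divisors of 216: 1, 2, 3, 4, 6, 8, 9, 12, 18, 24, 27, 36, 54, 72, 108, 216.
Evaluate successive powers at the divisors of 216:
145^1 ≡ 145
145^2 ≡ 30
145^3 ≡ 151
145^4 ≡ 159
145^6 ≡ 77
145^8 ≡ 87
145^9 ≡ 18
145^12 ≡ 1
So ord_247(145) = 12.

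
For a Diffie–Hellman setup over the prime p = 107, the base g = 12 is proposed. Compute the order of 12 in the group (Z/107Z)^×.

53

ord(12) | φ(107) = 107 − 1 = 106 = 2 · 53.
Divisors of 106: 1, 2, 53, 106.
Check 12^d mod 107 for each divisor in increasing order:
12^1 ≡ 12
12^2 ≡ 37
12^53 ≡ 1
So ord_107(12) = 53.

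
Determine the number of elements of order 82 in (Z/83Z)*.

40

φ(83) = 83 − 1 = 82 = 2 · 41.
(Z/83Z)^× is cyclic (|G| = 82); a cyclic group of order m has exactly φ(d) elements of each order d | m, and none otherwise.
82 = 2 · 41 divides 82, and φ(82) = 40.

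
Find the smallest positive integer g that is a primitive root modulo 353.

3

φ(353) = 353 − 1 = 352 = 2^5 · 11.
g is a primitive root iff g^(352/q) ≢ 1 (mod 353) for each prime q ∈ {2, 11}.
g = 2: 2^176 ≡ 1 — hits 1, so not a primitive root.
g = 3: 3^176 ≡ 352; 3^32 ≡ 140 — none is 1, so 3 is a primitive root.
So 3 is the smallest generator of (Z/353Z)^×.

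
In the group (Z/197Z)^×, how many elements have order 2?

φ(197) = 197 − 1 = 196 = 2^2 · 7^2.
Since (Z/197Z)^× is cyclic of order 196, the number of elements of order d is φ(d) when d | 196 and 0 otherwise.
2 | 196, and φ(2) = 2 − 1 = 1.

1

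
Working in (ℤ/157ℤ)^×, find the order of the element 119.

ord(119) | φ(157) = 157 − 1 = 156 = 2^2 · 3 · 13.
Divisors of 156: 1, 2, 3, 4, 6, 12, 13, 26, 39, 52, 78, 156.
Compute 119^d (mod 157) for the divisors d until we hit 1:
119^1 ≡ 119 (mod 157)
119^2 ≡ 31 (mod 157)
119^3 ≡ 78 (mod 157)
119^4 ≡ 19 (mod 157)
119^6 ≡ 118 (mod 157)
119^12 ≡ 108 (mod 157)
119^13 ≡ 135 (mod 157)
119^26 ≡ 13 (mod 157)
119^39 ≡ 28 (mod 157)
119^52 ≡ 12 (mod 157)
119^78 ≡ 156 (mod 157)
119^156 ≡ 1 (mod 157) ✓
Therefore the multiplicative order of 119 modulo 157 is 156.

156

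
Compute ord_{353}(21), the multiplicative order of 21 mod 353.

Since 21 ∈ (Z/353Z)^×, its order divides φ(353) = 353 − 1 = 352 = 2^5 · 11.
Divisors of 352: 1, 2, 4, 8, 11, 16, 22, 32, 44, 88, 176, 352.
Compute 21^d (mod 353) for the divisors d until we hit 1:
21^1 ≡ 21 (mod 353)
21^2 ≡ 88 (mod 353)
21^4 ≡ 331 (mod 353)
21^8 ≡ 131 (mod 353)
21^11 ≡ 283 (mod 353)
21^16 ≡ 217 (mod 353)
21^22 ≡ 311 (mod 353)
21^32 ≡ 140 (mod 353)
21^44 ≡ 352 (mod 353)
21^88 ≡ 1 (mod 353) ✓
Therefore the multiplicative order of 21 modulo 353 is 88.

88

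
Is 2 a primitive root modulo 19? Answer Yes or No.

Yes

φ(19) = 19 − 1 = 18 = 2 · 3^2.
Test 2^(18/q) mod 19 for each prime factor q of 18:
2^9 ≡ 18 (mod 19)  [q = 2: ≢ 1 ✓]
2^6 ≡ 7 (mod 19)  [q = 3: ≢ 1 ✓]
None equal 1, so ord_19(2) = 18: 2 is a primitive root.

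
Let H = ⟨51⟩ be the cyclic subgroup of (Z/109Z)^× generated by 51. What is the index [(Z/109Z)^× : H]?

The order of 51 must divide φ(109) = 109 − 1 = 108 = 2^2 · 3^3.
Divisors of 108: 1, 2, 3, 4, 6, 9, 12, 18, 27, 36, 54, 108.
Test each divisor d:
51^1 ≡ 51 (mod 109)
51^2 ≡ 94 (mod 109)
51^3 ≡ 107 (mod 109)
51^4 ≡ 7 (mod 109)
51^6 ≡ 4 (mod 109)
51^9 ≡ 101 (mod 109)
51^12 ≡ 16 (mod 109)
51^18 ≡ 64 (mod 109)
51^27 ≡ 33 (mod 109)
51^36 ≡ 63 (mod 109)
51^54 ≡ 108 (mod 109)
51^108 ≡ 1 (mod 109) ✓
The order of 51 is 108, so the subgroup it generates has 108 elements.
Index = |(Z/109Z)^×| / |⟨51⟩| = 108 / 108 = 1.

1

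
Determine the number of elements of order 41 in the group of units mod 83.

φ(83) = 83 − 1 = 82 = 2 · 41.
In a cyclic group of order 82, there are φ(d) elements of order d for each divisor d of 82, and zero for non-divisors.
41 | 82, and φ(41) = 41 − 1 = 40.

40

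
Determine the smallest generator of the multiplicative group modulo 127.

3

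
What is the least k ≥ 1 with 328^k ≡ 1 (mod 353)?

Since 328 ∈ (Z/353Z)^×, its order divides φ(353) = 353 − 1 = 352 = 2^5 · 11.
Divisors of 352: 1, 2, 4, 8, 11, 16, 22, 32, 44, 88, 176, 352.
Evaluate successive powers at the divisors of 352:
328^1 ≡ 328 (mod 353)
328^2 ≡ 272 (mod 353)
328^4 ≡ 207 (mod 353)
328^8 ≡ 136 (mod 353)
328^11 ≡ 60 (mod 353)
328^16 ≡ 140 (mod 353)
328^22 ≡ 70 (mod 353)
328^32 ≡ 185 (mod 353)
328^44 ≡ 311 (mod 353)
328^88 ≡ 352 (mod 353)
328^176 ≡ 1 (mod 353) ✓
The smallest such exponent is 176, so the order of 328 is 176.

176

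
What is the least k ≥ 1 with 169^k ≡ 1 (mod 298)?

74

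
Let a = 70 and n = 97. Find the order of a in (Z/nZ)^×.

ord(70) | φ(97) = 97 − 1 = 96 = 2^5 · 3.
Divisors of 96: 1, 2, 3, 4, 6, 8, 12, 16, 24, 32, 48, 96.
Compute 70^d (mod 97) for the divisors d until we hit 1:
70^1 ≡ 70
70^2 ≡ 50
70^3 ≡ 8
70^4 ≡ 75
70^6 ≡ 64
70^8 ≡ 96
70^12 ≡ 22
70^16 ≡ 1
Therefore the multiplicative order of 70 modulo 97 is 16.

16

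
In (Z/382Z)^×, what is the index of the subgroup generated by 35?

1

Since 35 ∈ (Z/382Z)^×, its order divides φ(382) = φ(2)·φ(191) = 1·190 = 190 = 2 · 5 · 19.
Divisors of 190: 1, 2, 5, 10, 19, 38, 95, 190.
Compute 35^d (mod 382) for the divisors d until we hit 1:
35^1 ≡ 35
35^2 ≡ 79
35^5 ≡ 313
35^10 ≡ 177
35^19 ≡ 273
35^38 ≡ 39
35^95 ≡ 381
35^190 ≡ 1
So ord_382(35) = 190, hence |⟨35⟩| = 190.
Index = |(Z/382Z)^×| / |⟨35⟩| = 190 / 190 = 1.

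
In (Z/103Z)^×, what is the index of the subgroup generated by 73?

3

Since 73 ∈ (Z/103Z)^×, its order divides φ(103) = 103 − 1 = 102 = 2 · 3 · 17.
Divisors of 102: 1, 2, 3, 6, 17, 34, 51, 102.
Compute 73^d (mod 103) for the divisors d until we hit 1:
73^1 ≡ 73
73^2 ≡ 76
73^3 ≡ 89
73^6 ≡ 93
73^17 ≡ 102
73^34 ≡ 1
Thus |⟨73⟩| = ord(73) = 34.
The index is φ(103) / ord(73) = 102 / 34 = 3.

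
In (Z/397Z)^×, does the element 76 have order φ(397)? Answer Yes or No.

No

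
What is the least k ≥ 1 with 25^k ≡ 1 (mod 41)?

By Lagrange's theorem, ord_41(25) divides φ(41) = 41 − 1 = 40 = 2^3 · 5.
Divisors of 40: 1, 2, 4, 5, 8, 10, 20, 40.
Compute 25^d (mod 41) for the divisors d until we hit 1:
25^1 ≡ 25 (mod 41)
25^2 ≡ 10 (mod 41)
25^4 ≡ 18 (mod 41)
25^5 ≡ 40 (mod 41)
25^8 ≡ 37 (mod 41)
25^10 ≡ 1 (mod 41) ✓
Hence ord(25) = 10.

10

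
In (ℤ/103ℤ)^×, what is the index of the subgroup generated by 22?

3

Since 22 ∈ (Z/103Z)^×, its order divides φ(103) = 103 − 1 = 102 = 2 · 3 · 17.
Divisors of 102: 1, 2, 3, 6, 17, 34, 51, 102.
Compute 22^d (mod 103) for the divisors d until we hit 1:
22^1 ≡ 22 (mod 103)
22^2 ≡ 72 (mod 103)
22^3 ≡ 39 (mod 103)
22^6 ≡ 79 (mod 103)
22^17 ≡ 102 (mod 103)
22^34 ≡ 1 (mod 103) ✓
The order of 22 is 34, so the subgroup it generates has 34 elements.
Index = |(Z/103Z)^×| / |⟨22⟩| = 102 / 34 = 3.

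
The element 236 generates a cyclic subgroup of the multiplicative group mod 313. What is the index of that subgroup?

ord(236) | φ(313) = 313 − 1 = 312 = 2^3 · 3 · 13.
Divisors of 312: 1, 2, 3, 4, 6, 8, 12, 13, 24, 26, 39, 52, 78, 104, 156, 312.
Test each divisor d:
236^1 ≡ 236 (mod 313)
236^2 ≡ 295 (mod 313)
236^3 ≡ 134 (mod 313)
236^4 ≡ 11 (mod 313)
236^6 ≡ 115 (mod 313)
236^8 ≡ 121 (mod 313)
236^12 ≡ 79 (mod 313)
236^13 ≡ 177 (mod 313)
236^24 ≡ 294 (mod 313)
236^26 ≡ 29 (mod 313)
236^39 ≡ 125 (mod 313)
236^52 ≡ 215 (mod 313)
236^78 ≡ 288 (mod 313)
236^104 ≡ 214 (mod 313)
236^156 ≡ 312 (mod 313)
236^312 ≡ 1 (mod 313) ✓
So ord_313(236) = 312, hence |⟨236⟩| = 312.
Index = |(Z/313Z)^×| / |⟨236⟩| = 312 / 312 = 1.

1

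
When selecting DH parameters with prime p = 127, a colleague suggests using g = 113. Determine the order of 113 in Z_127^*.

63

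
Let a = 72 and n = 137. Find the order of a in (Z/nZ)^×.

17

Since 72 ∈ (Z/137Z)^×, its order divides φ(137) = 137 − 1 = 136 = 2^3 · 17.
Divisors of 136: 1, 2, 4, 8, 17, 34, 68, 136.
Compute 72^d (mod 137) for the divisors d until we hit 1:
72^1 ≡ 72 (mod 137)
72^2 ≡ 115 (mod 137)
72^4 ≡ 73 (mod 137)
72^8 ≡ 123 (mod 137)
72^17 ≡ 1 (mod 137) ✓
Therefore the multiplicative order of 72 modulo 137 is 17.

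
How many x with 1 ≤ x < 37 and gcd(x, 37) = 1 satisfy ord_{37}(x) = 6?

φ(37) = 37 − 1 = 36 = 2^2 · 3^2.
In a cyclic group of order 36, there are φ(d) elements of order d for each divisor d of 36, and zero for non-divisors.
6 = 2 · 3 divides 36, and φ(6) = 2.

2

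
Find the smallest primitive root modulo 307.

5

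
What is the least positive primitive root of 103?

5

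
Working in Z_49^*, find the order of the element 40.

42

Since 40 ∈ (Z/49Z)^×, its order divides φ(49) = φ(7^2) = 7·(7−1) = 42 = 2 · 3 · 7.
Divisors of 42: 1, 2, 3, 6, 7, 14, 21, 42.
Check 40^d mod 49 for each divisor in increasing order:
40^1 ≡ 40 (mod 49)
40^2 ≡ 32 (mod 49)
40^3 ≡ 6 (mod 49)
40^6 ≡ 36 (mod 49)
40^7 ≡ 19 (mod 49)
40^14 ≡ 18 (mod 49)
40^21 ≡ 48 (mod 49)
40^42 ≡ 1 (mod 49) ✓
Hence ord(40) = 42.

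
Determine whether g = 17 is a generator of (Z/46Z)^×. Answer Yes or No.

Yes

φ(46) = φ(2)·φ(23) = 1·22 = 22 = 2 · 11.
17 is a primitive root mod 46 iff 17^(φ(46)/q) ≢ 1 for every prime q | φ(46), i.e. q ∈ {2, 11}.
17^11 ≡ 45 (mod 46)  [q = 2: ≢ 1 ✓]
17^2 ≡ 13 (mod 46)  [q = 11: ≢ 1 ✓]
None equal 1, so ord_46(17) = 22: 17 is a primitive root.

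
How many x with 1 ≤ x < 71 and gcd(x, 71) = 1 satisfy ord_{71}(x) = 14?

6

φ(71) = 71 − 1 = 70 = 2 · 5 · 7.
In a cyclic group of order 70, there are φ(d) elements of order d for each divisor d of 70, and zero for non-divisors.
14 = 2 · 7 divides 70, and φ(14) = 6.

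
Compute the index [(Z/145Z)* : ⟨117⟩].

28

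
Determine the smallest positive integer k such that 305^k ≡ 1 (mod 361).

ord(305) | φ(361) = φ(19^2) = 19·(19−1) = 342 = 2 · 3^2 · 19.
Divisors of 342: 1, 2, 3, 6, 9, 18, 19, 38, 57, 114, 171, 342.
Compute 305^d (mod 361) for the divisors d until we hit 1:
305^1 ≡ 305
305^2 ≡ 248
305^3 ≡ 191
305^6 ≡ 20
305^9 ≡ 210
305^18 ≡ 58
305^19 ≡ 1
Hence ord(305) = 19.

19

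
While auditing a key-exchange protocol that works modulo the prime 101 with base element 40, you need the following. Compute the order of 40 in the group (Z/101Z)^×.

100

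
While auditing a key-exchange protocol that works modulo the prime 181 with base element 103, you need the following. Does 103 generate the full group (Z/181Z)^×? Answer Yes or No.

Yes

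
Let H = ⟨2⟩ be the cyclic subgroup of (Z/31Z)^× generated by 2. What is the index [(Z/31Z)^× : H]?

6

By Lagrange's theorem, ord_31(2) divides φ(31) = 31 − 1 = 30 = 2 · 3 · 5.
Divisors of 30: 1, 2, 3, 5, 6, 10, 15, 30.
Evaluate successive powers at the divisors of 30:
2^1 ≡ 2 (mod 31)
2^2 ≡ 4 (mod 31)
2^3 ≡ 8 (mod 31)
2^5 ≡ 1 (mod 31) ✓
The order of 2 is 5, so the subgroup it generates has 5 elements.
The index is φ(31) / ord(2) = 30 / 5 = 6.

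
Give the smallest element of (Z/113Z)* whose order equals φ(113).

φ(113) = 113 − 1 = 112 = 2^4 · 7.
Test candidates g = 2, 3, … against the prime factors q ∈ {2, 7} of φ(113): g is a generator iff g^(112/q) ≢ 1 for every such q.
g = 2: 2^56 ≡ 1 — hits 1, so not a primitive root.
g = 3: 3^56 ≡ 112; 3^16 ≡ 49 — none is 1, so 3 is a primitive root.
So 3 is the smallest generator of (Z/113Z)^×.

3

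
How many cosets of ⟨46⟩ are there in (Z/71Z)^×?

7

By Lagrange's theorem, ord_71(46) divides φ(71) = 71 − 1 = 70 = 2 · 5 · 7.
Divisors of 70: 1, 2, 5, 7, 10, 14, 35, 70.
Test each divisor d:
46^1 ≡ 46 (mod 71)
46^2 ≡ 57 (mod 71)
46^5 ≡ 70 (mod 71)
46^7 ≡ 14 (mod 71)
46^10 ≡ 1 (mod 71) ✓
So ord_71(46) = 10, hence |⟨46⟩| = 10.
[(Z/71Z)^× : ⟨46⟩] = 70/10 = 7.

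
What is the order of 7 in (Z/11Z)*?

10

The order of 7 must divide φ(11) = 11 − 1 = 10 = 2 · 5.
Divisors of 10: 1, 2, 5, 10.
Evaluate successive powers at the divisors of 10:
7^1 ≡ 7 (mod 11)
7^2 ≡ 5 (mod 11)
7^5 ≡ 10 (mod 11)
7^10 ≡ 1 (mod 11) ✓
Therefore the multiplicative order of 7 modulo 11 is 10.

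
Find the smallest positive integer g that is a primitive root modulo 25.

2

φ(25) = φ(5^2) = 5·(5−1) = 20 = 2^2 · 5.
Test candidates g = 2, 3, … against the prime factors q ∈ {2, 5} of φ(25): g is a generator iff g^(20/q) ≢ 1 for every such q.
g = 2: 2^10 ≡ 24; 2^4 ≡ 16 — none is 1, so 2 is a primitive root.
So 2 is the smallest generator of (Z/25Z)^×.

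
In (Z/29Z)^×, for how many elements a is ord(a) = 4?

2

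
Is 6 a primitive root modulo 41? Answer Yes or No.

Yes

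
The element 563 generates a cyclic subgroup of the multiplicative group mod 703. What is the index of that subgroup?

54

The order of 563 must divide φ(703) = φ(19·37) = (19−1)·(37−1) = 18·36 = 648 = 2^3 · 3^4.
Divisors of 648: 1, 2, 3, 4, 6, 8, 9, 12, 18, 24, 27, 36, 54, 72, 81, 108, 162, 216, 324, 648.
Compute 563^d (mod 703) for the divisors d until we hit 1:
563^1 ≡ 563 (mod 703)
563^2 ≡ 619 (mod 703)
563^3 ≡ 512 (mod 703)
563^4 ≡ 26 (mod 703)
563^6 ≡ 628 (mod 703)
563^8 ≡ 676 (mod 703)
563^9 ≡ 265 (mod 703)
563^12 ≡ 1 (mod 703) ✓
Thus |⟨563⟩| = ord(563) = 12.
The index is φ(703) / ord(563) = 648 / 12 = 54.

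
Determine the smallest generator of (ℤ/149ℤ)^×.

2

φ(149) = 149 − 1 = 148 = 2^2 · 37.
Test candidates g = 2, 3, … against the prime factors q ∈ {2, 37} of φ(149): g is a generator iff g^(148/q) ≢ 1 for every such q.
g = 2: 2^74 ≡ 148; 2^4 ≡ 16 — none is 1, so 2 is a primitive root.
Hence the least primitive root of 149 is 2.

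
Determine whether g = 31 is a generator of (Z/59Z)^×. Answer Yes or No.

Yes

φ(59) = 59 − 1 = 58 = 2 · 29.
An element g generates (Z/59Z)^× iff g^(58/q) ≢ 1 (mod 59) for each prime q ∈ {2, 29}.
31^29 ≡ 58 (mod 59)  [q = 2: ≢ 1 ✓]
31^2 ≡ 17 (mod 59)  [q = 29: ≢ 1 ✓]
Every test exponent gives a nontrivial residue, hence 31 generates the full group.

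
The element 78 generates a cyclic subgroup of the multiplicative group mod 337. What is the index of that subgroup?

2

The order of 78 must divide φ(337) = 337 − 1 = 336 = 2^4 · 3 · 7.
Divisors of 336: 1, 2, 3, 4, 6, 7, 8, 12, 14, 16, 21, 24, 28, 42, 48, 56, 84, 112, 168, 336.
Evaluate successive powers at the divisors of 336:
78^1 ≡ 78 (mod 337)
78^2 ≡ 18 (mod 337)
78^3 ≡ 56 (mod 337)
78^4 ≡ 324 (mod 337)
78^6 ≡ 103 (mod 337)
78^7 ≡ 283 (mod 337)
78^8 ≡ 169 (mod 337)
78^12 ≡ 162 (mod 337)
78^14 ≡ 220 (mod 337)
78^16 ≡ 253 (mod 337)
78^21 ≡ 252 (mod 337)
78^24 ≡ 295 (mod 337)
78^28 ≡ 209 (mod 337)
78^42 ≡ 148 (mod 337)
78^48 ≡ 79 (mod 337)
78^56 ≡ 208 (mod 337)
78^84 ≡ 336 (mod 337)
78^112 ≡ 128 (mod 337)
78^168 ≡ 1 (mod 337) ✓
The order of 78 is 168, so the subgroup it generates has 168 elements.
The index is φ(337) / ord(78) = 336 / 168 = 2.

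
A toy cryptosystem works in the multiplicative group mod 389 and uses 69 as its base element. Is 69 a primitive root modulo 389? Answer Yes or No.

No

φ(389) = 389 − 1 = 388 = 2^2 · 97.
Test 69^(388/q) mod 389 for each prime factor q of 388:
69^194 ≡ 1 (mod 389)  [q = 2: ≡ 1 ✗]
69^4 ≡ 91 (mod 389)  [q = 97: ≢ 1 ✓]
The check at q = 2 fails, so 69 generates a proper subgroup.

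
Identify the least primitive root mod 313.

10

φ(313) = 313 − 1 = 312 = 2^3 · 3 · 13.
Test candidates g = 2, 3, … against the prime factors q ∈ {2, 3, 13} of φ(313): g is a generator iff g^(312/q) ≢ 1 for every such q.
g = 2: 2^156 ≡ 1 — hits 1, so not a primitive root.
g = 3: 3^156 ≡ 1 — hits 1, so not a primitive root.
g = 4: 4^156 ≡ 1 — hits 1, so not a primitive root.
g = 5: 5^156 ≡ 312; 5^104 ≡ 1 — hits 1, so not a primitive root.
g = 6: 6^156 ≡ 1 — hits 1, so not a primitive root.
g = 7: 7^156 ≡ 312; 7^104 ≡ 1 — hits 1, so not a primitive root.
g = 8: 8^156 ≡ 1 — hits 1, so not a primitive root.
g = 9: 9^156 ≡ 1 — hits 1, so not a primitive root.
g = 10: 10^156 ≡ 312; 10^104 ≡ 214; 10^24 ≡ 103 — none is 1, so 10 is a primitive root.
Hence the least primitive root of 313 is 10.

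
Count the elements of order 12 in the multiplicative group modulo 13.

φ(13) = 13 − 1 = 12 = 2^2 · 3.
(Z/13Z)^× is cyclic (|G| = 12); a cyclic group of order m has exactly φ(d) elements of each order d | m, and none otherwise.
12 = 2^2 · 3 divides 12, and φ(12) = 4.

4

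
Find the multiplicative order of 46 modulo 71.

10

Since 46 ∈ (Z/71Z)^×, its order divides φ(71) = 71 − 1 = 70 = 2 · 5 · 7.
Divisors of 70: 1, 2, 5, 7, 10, 14, 35, 70.
Check 46^d mod 71 for each divisor in increasing order:
46^1 ≡ 46 (mod 71)
46^2 ≡ 57 (mod 71)
46^5 ≡ 70 (mod 71)
46^7 ≡ 14 (mod 71)
46^10 ≡ 1 (mod 71) ✓
Therefore the multiplicative order of 46 modulo 71 is 10.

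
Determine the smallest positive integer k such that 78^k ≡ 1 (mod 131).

10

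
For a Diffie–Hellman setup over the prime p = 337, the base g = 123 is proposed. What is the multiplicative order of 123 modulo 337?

56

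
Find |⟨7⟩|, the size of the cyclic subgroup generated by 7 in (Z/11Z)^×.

10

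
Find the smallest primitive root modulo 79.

3

φ(79) = 79 − 1 = 78 = 2 · 3 · 13.
Test candidates g = 2, 3, … against the prime factors q ∈ {2, 3, 13} of φ(79): g is a generator iff g^(78/q) ≢ 1 for every such q.
g = 2: 2^39 ≡ 1 — hits 1, so not a primitive root.
g = 3: 3^39 ≡ 78; 3^26 ≡ 23; 3^6 ≡ 18 — none is 1, so 3 is a primitive root.
So 3 is the smallest generator of (Z/79Z)^×.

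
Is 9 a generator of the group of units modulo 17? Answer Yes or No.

No

φ(17) = 17 − 1 = 16 = 2^4.
Test 9^(16/q) mod 17 for each prime factor q of 16:
9^8 ≡ 1 (mod 17)  [q = 2: ≡ 1 ✗]
Since 9^8 ≡ 1, the order of 9 divides 8 < 16, so 9 is not a primitive root.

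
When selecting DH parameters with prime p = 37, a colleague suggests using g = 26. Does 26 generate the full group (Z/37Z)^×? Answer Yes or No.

No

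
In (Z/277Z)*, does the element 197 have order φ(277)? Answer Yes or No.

φ(277) = 277 − 1 = 276 = 2^2 · 3 · 23.
Test 197^(276/q) mod 277 for each prime factor q of 276:
197^138 ≡ 276 (mod 277)  [q = 2: ≢ 1 ✓]
197^92 ≡ 116 (mod 277)  [q = 3: ≢ 1 ✓]
197^12 ≡ 169 (mod 277)  [q = 23: ≢ 1 ✓]
Every test exponent gives a nontrivial residue, hence 197 generates the full group.

Yes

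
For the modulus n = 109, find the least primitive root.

6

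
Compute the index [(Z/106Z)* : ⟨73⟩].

1

Since 73 ∈ (Z/106Z)^×, its order divides φ(106) = φ(2)·φ(53) = 1·52 = 52 = 2^2 · 13.
Divisors of 52: 1, 2, 4, 13, 26, 52.
Check 73^d mod 106 for each divisor in increasing order:
73^1 ≡ 73 (mod 106)
73^2 ≡ 29 (mod 106)
73^4 ≡ 99 (mod 106)
73^13 ≡ 83 (mod 106)
73^26 ≡ 105 (mod 106)
73^52 ≡ 1 (mod 106) ✓
The order of 73 is 52, so the subgroup it generates has 52 elements.
Index = |(Z/106Z)^×| / |⟨73⟩| = 52 / 52 = 1.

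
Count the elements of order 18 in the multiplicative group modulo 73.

φ(73) = 73 − 1 = 72 = 2^3 · 3^2.
Since (Z/73Z)^× is cyclic of order 72, the number of elements of order d is φ(d) when d | 72 and 0 otherwise.
18 = 2 · 3^2 divides 72, and φ(18) = 6.

6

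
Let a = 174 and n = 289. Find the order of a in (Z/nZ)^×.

68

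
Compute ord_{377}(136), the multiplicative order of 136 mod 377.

84

The order of 136 must divide φ(377) = φ(13·29) = (13−1)·(29−1) = 12·28 = 336 = 2^4 · 3 · 7.
Divisors of 336: 1, 2, 3, 4, 6, 7, 8, 12, 14, 16, 21, 24, 28, 42, 48, 56, 84, 112, 168, 336.
Test each divisor d:
136^1 ≡ 136 (mod 377)
136^2 ≡ 23 (mod 377)
136^3 ≡ 112 (mod 377)
136^4 ≡ 152 (mod 377)
136^6 ≡ 103 (mod 377)
136^7 ≡ 59 (mod 377)
136^8 ≡ 107 (mod 377)
136^12 ≡ 53 (mod 377)
136^14 ≡ 88 (mod 377)
136^16 ≡ 139 (mod 377)
136^21 ≡ 291 (mod 377)
136^24 ≡ 170 (mod 377)
136^28 ≡ 204 (mod 377)
136^42 ≡ 233 (mod 377)
136^48 ≡ 248 (mod 377)
136^56 ≡ 146 (mod 377)
136^84 ≡ 1 (mod 377) ✓
The smallest such exponent is 84, so the order of 136 is 84.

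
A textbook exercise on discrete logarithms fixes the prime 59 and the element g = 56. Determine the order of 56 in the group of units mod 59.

58

By Lagrange's theorem, ord_59(56) divides φ(59) = 59 − 1 = 58 = 2 · 29.
Divisors of 58: 1, 2, 29, 58.
Check 56^d mod 59 for each divisor in increasing order:
56^1 ≡ 56 (mod 59)
56^2 ≡ 9 (mod 59)
56^29 ≡ 58 (mod 59)
56^58 ≡ 1 (mod 59) ✓
So ord_59(56) = 58.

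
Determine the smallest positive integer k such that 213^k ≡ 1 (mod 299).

44

The order of 213 must divide φ(299) = φ(13·23) = (13−1)·(23−1) = 12·22 = 264 = 2^3 · 3 · 11.
Divisors of 264: 1, 2, 3, 4, 6, 8, 11, 12, 22, 24, 33, 44, 66, 88, 132, 264.
Evaluate successive powers at the divisors of 264:
213^1 ≡ 213 (mod 299)
213^2 ≡ 220 (mod 299)
213^3 ≡ 216 (mod 299)
213^4 ≡ 261 (mod 299)
213^6 ≡ 12 (mod 299)
213^8 ≡ 248 (mod 299)
213^11 ≡ 47 (mod 299)
213^12 ≡ 144 (mod 299)
213^22 ≡ 116 (mod 299)
213^24 ≡ 105 (mod 299)
213^33 ≡ 70 (mod 299)
213^44 ≡ 1 (mod 299) ✓
So ord_299(213) = 44.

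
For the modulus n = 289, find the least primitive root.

3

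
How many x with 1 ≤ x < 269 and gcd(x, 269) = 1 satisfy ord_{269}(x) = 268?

132

φ(269) = 269 − 1 = 268 = 2^2 · 67.
Since (Z/269Z)^× is cyclic of order 268, the number of elements of order d is φ(d) when d | 268 and 0 otherwise.
268 = 2^2 · 67 divides 268, and φ(268) = 132.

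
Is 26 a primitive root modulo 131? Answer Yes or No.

Yes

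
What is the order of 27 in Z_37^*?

6

The order of 27 must divide φ(37) = 37 − 1 = 36 = 2^2 · 3^2.
Divisors of 36: 1, 2, 3, 4, 6, 9, 12, 18, 36.
Compute 27^d (mod 37) for the divisors d until we hit 1:
27^1 ≡ 27 (mod 37)
27^2 ≡ 26 (mod 37)
27^3 ≡ 36 (mod 37)
27^4 ≡ 10 (mod 37)
27^6 ≡ 1 (mod 37) ✓
So ord_37(27) = 6.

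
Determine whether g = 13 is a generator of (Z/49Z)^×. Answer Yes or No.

No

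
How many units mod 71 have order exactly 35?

24

φ(71) = 71 − 1 = 70 = 2 · 5 · 7.
In a cyclic group of order 70, there are φ(d) elements of order d for each divisor d of 70, and zero for non-divisors.
35 = 5 · 7 divides 70, and φ(35) = 24.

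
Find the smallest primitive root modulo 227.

2

φ(227) = 227 − 1 = 226 = 2 · 113.
Test candidates g = 2, 3, … against the prime factors q ∈ {2, 113} of φ(227): g is a generator iff g^(226/q) ≢ 1 for every such q.
g = 2: 2^113 ≡ 226; 2^2 ≡ 4 — none is 1, so 2 is a primitive root.
The smallest primitive root modulo 227 is 2.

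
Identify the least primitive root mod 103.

5

φ(103) = 103 − 1 = 102 = 2 · 3 · 17.
g is a primitive root iff g^(102/q) ≢ 1 (mod 103) for each prime q ∈ {2, 3, 17}.
g = 2: 2^51 ≡ 1 — hits 1, so not a primitive root.
g = 3: 3^51 ≡ 102; 3^34 ≡ 1 — hits 1, so not a primitive root.
g = 4: 4^51 ≡ 1 — hits 1, so not a primitive root.
g = 5: 5^51 ≡ 102; 5^34 ≡ 56; 5^6 ≡ 72 — none is 1, so 5 is a primitive root.
Hence the least primitive root of 103 is 5.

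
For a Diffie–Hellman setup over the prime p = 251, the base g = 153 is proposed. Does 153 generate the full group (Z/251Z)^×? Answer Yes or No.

φ(251) = 251 − 1 = 250 = 2 · 5^3.
153 is a primitive root mod 251 iff 153^(φ(251)/q) ≢ 1 for every prime q | φ(251), i.e. q ∈ {2, 5}.
153^125 ≡ 1 (mod 251)  [q = 2: ≡ 1 ✗]
153^50 ≡ 219 (mod 251)  [q = 5: ≢ 1 ✓]
153^125 ≡ 1 shows ord(153) | 125, strictly less than φ(251); not a primitive root.

No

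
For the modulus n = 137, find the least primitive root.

φ(137) = 137 − 1 = 136 = 2^3 · 17.
Test candidates g = 2, 3, … against the prime factors q ∈ {2, 17} of φ(137): g is a generator iff g^(136/q) ≢ 1 for every such q.
g = 2: 2^68 ≡ 1 — hits 1, so not a primitive root.
g = 3: 3^68 ≡ 136; 3^8 ≡ 122 — none is 1, so 3 is a primitive root.
Hence the least primitive root of 137 is 3.

3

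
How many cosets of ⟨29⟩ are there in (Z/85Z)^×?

4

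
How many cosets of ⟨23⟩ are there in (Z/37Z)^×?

By Lagrange's theorem, ord_37(23) divides φ(37) = 37 − 1 = 36 = 2^2 · 3^2.
Divisors of 36: 1, 2, 3, 4, 6, 9, 12, 18, 36.
Compute 23^d (mod 37) for the divisors d until we hit 1:
23^1 ≡ 23 (mod 37)
23^2 ≡ 11 (mod 37)
23^3 ≡ 31 (mod 37)
23^4 ≡ 10 (mod 37)
23^6 ≡ 36 (mod 37)
23^9 ≡ 6 (mod 37)
23^12 ≡ 1 (mod 37) ✓
Thus |⟨23⟩| = ord(23) = 12.
Index = |(Z/37Z)^×| / |⟨23⟩| = 36 / 12 = 3.

3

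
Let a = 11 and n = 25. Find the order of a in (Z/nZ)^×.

5

The order of 11 must divide φ(25) = φ(5^2) = 5·(5−1) = 20 = 2^2 · 5.
Divisors of 20: 1, 2, 4, 5, 10, 20.
Compute 11^d (mod 25) for the divisors d until we hit 1:
11^1 ≡ 11 (mod 25)
11^2 ≡ 21 (mod 25)
11^4 ≡ 16 (mod 25)
11^5 ≡ 1 (mod 25) ✓
So ord_25(11) = 5.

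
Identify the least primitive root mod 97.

5

φ(97) = 97 − 1 = 96 = 2^5 · 3.
g is a primitive root iff g^(96/q) ≢ 1 (mod 97) for each prime q ∈ {2, 3}.
g = 2: 2^48 ≡ 1 — hits 1, so not a primitive root.
g = 3: 3^48 ≡ 1 — hits 1, so not a primitive root.
g = 4: 4^48 ≡ 1 — hits 1, so not a primitive root.
g = 5: 5^48 ≡ 96; 5^32 ≡ 35 — none is 1, so 5 is a primitive root.
Hence the least primitive root of 97 is 5.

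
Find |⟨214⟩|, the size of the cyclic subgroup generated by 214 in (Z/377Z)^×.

84

Since 214 ∈ (Z/377Z)^×, its order divides φ(377) = φ(13·29) = (13−1)·(29−1) = 12·28 = 336 = 2^4 · 3 · 7.
Divisors of 336: 1, 2, 3, 4, 6, 7, 8, 12, 14, 16, 21, 24, 28, 42, 48, 56, 84, 112, 168, 336.
Evaluate successive powers at the divisors of 336:
214^1 ≡ 214
214^2 ≡ 179
214^3 ≡ 229
214^4 ≡ 373
214^6 ≡ 38
214^7 ≡ 215
214^8 ≡ 16
214^12 ≡ 313
214^14 ≡ 231
214^16 ≡ 256
214^21 ≡ 278
214^24 ≡ 326
214^28 ≡ 204
214^42 ≡ 376
214^48 ≡ 339
214^56 ≡ 146
214^84 ≡ 1
Hence ord(214) = 84.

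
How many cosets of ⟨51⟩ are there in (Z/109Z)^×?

By Lagrange's theorem, ord_109(51) divides φ(109) = 109 − 1 = 108 = 2^2 · 3^3.
Divisors of 108: 1, 2, 3, 4, 6, 9, 12, 18, 27, 36, 54, 108.
Evaluate successive powers at the divisors of 108:
51^1 ≡ 51 (mod 109)
51^2 ≡ 94 (mod 109)
51^3 ≡ 107 (mod 109)
51^4 ≡ 7 (mod 109)
51^6 ≡ 4 (mod 109)
51^9 ≡ 101 (mod 109)
51^12 ≡ 16 (mod 109)
51^18 ≡ 64 (mod 109)
51^27 ≡ 33 (mod 109)
51^36 ≡ 63 (mod 109)
51^54 ≡ 108 (mod 109)
51^108 ≡ 1 (mod 109) ✓
So ord_109(51) = 108, hence |⟨51⟩| = 108.
[(Z/109Z)^× : ⟨51⟩] = 108/108 = 1.

1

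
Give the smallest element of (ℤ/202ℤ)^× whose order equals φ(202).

3

φ(202) = φ(2)·φ(101) = 1·100 = 100 = 2^2 · 5^2.
g is a primitive root iff g^(100/q) ≢ 1 (mod 202) for each prime q ∈ {2, 5}.
g = 2: gcd(2, 202) = 2 > 1, not a unit — skip.
g = 3: 3^50 ≡ 201; 3^20 ≡ 185 — none is 1, so 3 is a primitive root.
Hence the least primitive root of 202 is 3.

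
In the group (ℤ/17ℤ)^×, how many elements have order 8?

4

φ(17) = 17 − 1 = 16 = 2^4.
(Z/17Z)^× is cyclic (|G| = 16); a cyclic group of order m has exactly φ(d) elements of each order d | m, and none otherwise.
8 = 2^3 divides 16, and φ(8) = 4.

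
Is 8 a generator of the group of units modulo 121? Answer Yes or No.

Yes

φ(121) = φ(11^2) = 11·(11−1) = 110 = 2 · 5 · 11.
Test 8^(110/q) mod 121 for each prime factor q of 110:
8^55 ≡ 120 (mod 121)  [q = 2: ≢ 1 ✓]
8^22 ≡ 9 (mod 121)  [q = 5: ≢ 1 ✓]
8^10 ≡ 45 (mod 121)  [q = 11: ≢ 1 ✓]
All checks pass, so 8 has order 110 and is a primitive root modulo 121.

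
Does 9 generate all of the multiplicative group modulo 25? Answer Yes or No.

No

φ(25) = φ(5^2) = 5·(5−1) = 20 = 2^2 · 5.
It suffices to check that the order of 9 is not a proper divisor of 20: compute 9^(20/q) for q ∈ {2, 5}.
9^10 ≡ 1 (mod 25)  [q = 2: ≡ 1 ✗]
9^4 ≡ 11 (mod 25)  [q = 5: ≢ 1 ✓]
The check at q = 2 fails, so 9 generates a proper subgroup.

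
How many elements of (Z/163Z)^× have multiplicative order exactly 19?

φ(163) = 163 − 1 = 162 = 2 · 3^4.
(Z/163Z)^× is cyclic (|G| = 162); a cyclic group of order m has exactly φ(d) elements of each order d | m, and none otherwise.
Since 19 ∤ 162, the count is 0.

0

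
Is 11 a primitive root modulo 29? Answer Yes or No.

φ(29) = 29 − 1 = 28 = 2^2 · 7.
11 is a primitive root mod 29 iff 11^(φ(29)/q) ≢ 1 for every prime q | φ(29), i.e. q ∈ {2, 7}.
11^14 ≡ 28 (mod 29)  [q = 2: ≢ 1 ✓]
11^4 ≡ 25 (mod 29)  [q = 7: ≢ 1 ✓]
All checks pass, so 11 has order 28 and is a primitive root modulo 29.

Yes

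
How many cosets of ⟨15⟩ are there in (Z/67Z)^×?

ord(15) | φ(67) = 67 − 1 = 66 = 2 · 3 · 11.
Divisors of 66: 1, 2, 3, 6, 11, 22, 33, 66.
Test each divisor d:
15^1 ≡ 15
15^2 ≡ 24
15^3 ≡ 25
15^6 ≡ 22
15^11 ≡ 1
The order of 15 is 11, so the subgroup it generates has 11 elements.
Index = |(Z/67Z)^×| / |⟨15⟩| = 66 / 11 = 6.

6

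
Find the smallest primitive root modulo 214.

5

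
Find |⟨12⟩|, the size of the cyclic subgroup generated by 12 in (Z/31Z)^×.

30

ord(12) | φ(31) = 31 − 1 = 30 = 2 · 3 · 5.
Divisors of 30: 1, 2, 3, 5, 6, 10, 15, 30.
Compute 12^d (mod 31) for the divisors d until we hit 1:
12^1 ≡ 12 (mod 31)
12^2 ≡ 20 (mod 31)
12^3 ≡ 23 (mod 31)
12^5 ≡ 26 (mod 31)
12^6 ≡ 2 (mod 31)
12^10 ≡ 25 (mod 31)
12^15 ≡ 30 (mod 31)
12^30 ≡ 1 (mod 31) ✓
Hence ord(12) = 30.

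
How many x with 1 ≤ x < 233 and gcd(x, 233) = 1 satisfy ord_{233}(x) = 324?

0

φ(233) = 233 − 1 = 232 = 2^3 · 29.
(Z/233Z)^× is cyclic (|G| = 232); a cyclic group of order m has exactly φ(d) elements of each order d | m, and none otherwise.
Since 324 ∤ 232, the count is 0.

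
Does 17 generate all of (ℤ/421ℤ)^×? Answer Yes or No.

φ(421) = 421 − 1 = 420 = 2^2 · 3 · 5 · 7.
Test 17^(420/q) mod 421 for each prime factor q of 420:
17^210 ≡ 1 (mod 421)  [q = 2: ≡ 1 ✗]
17^140 ≡ 400 (mod 421)  [q = 3: ≢ 1 ✓]
17^84 ≡ 279 (mod 421)  [q = 5: ≢ 1 ✓]
17^60 ≡ 33 (mod 421)  [q = 7: ≢ 1 ✓]
The check at q = 2 fails, so 17 generates a proper subgroup.

No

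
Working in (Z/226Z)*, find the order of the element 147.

The order of 147 must divide φ(226) = φ(2)·φ(113) = 1·112 = 112 = 2^4 · 7.
Divisors of 112: 1, 2, 4, 7, 8, 14, 16, 28, 56, 112.
Test each divisor d:
147^1 ≡ 147 (mod 226)
147^2 ≡ 139 (mod 226)
147^4 ≡ 111 (mod 226)
147^7 ≡ 153 (mod 226)
147^8 ≡ 117 (mod 226)
147^14 ≡ 131 (mod 226)
147^16 ≡ 129 (mod 226)
147^28 ≡ 211 (mod 226)
147^56 ≡ 225 (mod 226)
147^112 ≡ 1 (mod 226) ✓
Therefore the multiplicative order of 147 modulo 226 is 112.

112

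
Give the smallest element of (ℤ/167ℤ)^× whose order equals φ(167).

φ(167) = 167 − 1 = 166 = 2 · 83.
g is a primitive root iff g^(166/q) ≢ 1 (mod 167) for each prime q ∈ {2, 83}.
g = 2: 2^83 ≡ 1 — hits 1, so not a primitive root.
g = 3: 3^83 ≡ 1 — hits 1, so not a primitive root.
g = 4: 4^83 ≡ 1 — hits 1, so not a primitive root.
g = 5: 5^83 ≡ 166; 5^2 ≡ 25 — none is 1, so 5 is a primitive root.
So 5 is the smallest generator of (Z/167Z)^×.

5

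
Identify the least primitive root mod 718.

7

φ(718) = φ(2)·φ(359) = 1·358 = 358 = 2 · 179.
Test candidates g = 2, 3, … against the prime factors q ∈ {2, 179} of φ(718): g is a generator iff g^(358/q) ≢ 1 for every such q.
g = 2: gcd(2, 718) = 2 > 1, not a unit — skip.
g = 3: 3^179 ≡ 1 — hits 1, so not a primitive root.
g = 4: gcd(4, 718) = 2 > 1, not a unit — skip.
g = 5: 5^179 ≡ 1 — hits 1, so not a primitive root.
g = 6: gcd(6, 718) = 2 > 1, not a unit — skip.
g = 7: 7^179 ≡ 717; 7^2 ≡ 49 — none is 1, so 7 is a primitive root.
The smallest primitive root modulo 718 is 7.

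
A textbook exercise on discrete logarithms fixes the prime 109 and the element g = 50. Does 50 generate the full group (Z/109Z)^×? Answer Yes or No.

φ(109) = 109 − 1 = 108 = 2^2 · 3^3.
An element g generates (Z/109Z)^× iff g^(108/q) ≢ 1 (mod 109) for each prime q ∈ {2, 3}.
50^54 ≡ 108 (mod 109)  [q = 2: ≢ 1 ✓]
50^36 ≡ 45 (mod 109)  [q = 3: ≢ 1 ✓]
Every test exponent gives a nontrivial residue, hence 50 generates the full group.

Yes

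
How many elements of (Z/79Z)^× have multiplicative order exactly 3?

2

φ(79) = 79 − 1 = 78 = 2 · 3 · 13.
In a cyclic group of order 78, there are φ(d) elements of order d for each divisor d of 78, and zero for non-divisors.
3 | 78, and φ(3) = 3 − 1 = 2.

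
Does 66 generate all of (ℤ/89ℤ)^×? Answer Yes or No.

Yes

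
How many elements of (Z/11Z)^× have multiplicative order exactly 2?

1

φ(11) = 11 − 1 = 10 = 2 · 5.
Since (Z/11Z)^× is cyclic of order 10, the number of elements of order d is φ(d) when d | 10 and 0 otherwise.
2 | 10, and φ(2) = 2 − 1 = 1.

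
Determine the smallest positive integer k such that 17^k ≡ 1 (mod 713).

330

The order of 17 must divide φ(713) = φ(23·31) = (23−1)·(31−1) = 22·30 = 660 = 2^2 · 3 · 5 · 11.
Divisors of 660: 1, 2, 3, 4, 5, 6, 10, 11, 12, 15, 20, 22, 30, 33, 44, 55, 60, 66, 110, 132, 165, 220, 330, 660.
Compute 17^d (mod 713) for the divisors d until we hit 1:
17^1 ≡ 17 (mod 713)
17^2 ≡ 289 (mod 713)
17^3 ≡ 635 (mod 713)
17^4 ≡ 100 (mod 713)
17^5 ≡ 274 (mod 713)
17^6 ≡ 380 (mod 713)
17^10 ≡ 211 (mod 713)
17^11 ≡ 22 (mod 713)
17^12 ≡ 374 (mod 713)
17^15 ≡ 61 (mod 713)
17^20 ≡ 315 (mod 713)
17^22 ≡ 484 (mod 713)
17^30 ≡ 156 (mod 713)
17^33 ≡ 666 (mod 713)
17^44 ≡ 392 (mod 713)
17^55 ≡ 68 (mod 713)
17^60 ≡ 94 (mod 713)
17^66 ≡ 70 (mod 713)
17^110 ≡ 346 (mod 713)
17^132 ≡ 622 (mod 713)
17^165 ≡ 712 (mod 713)
17^220 ≡ 645 (mod 713)
17^330 ≡ 1 (mod 713) ✓
So ord_713(17) = 330.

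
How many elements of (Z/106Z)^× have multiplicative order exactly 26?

12

φ(106) = φ(2)·φ(53) = 1·52 = 52 = 2^2 · 13.
In a cyclic group of order 52, there are φ(d) elements of order d for each divisor d of 52, and zero for non-divisors.
26 = 2 · 13 divides 52, and φ(26) = 12.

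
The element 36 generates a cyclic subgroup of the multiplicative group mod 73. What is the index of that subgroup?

4

ord(36) | φ(73) = 73 − 1 = 72 = 2^3 · 3^2.
Divisors of 72: 1, 2, 3, 4, 6, 8, 9, 12, 18, 24, 36, 72.
Test each divisor d:
36^1 ≡ 36 (mod 73)
36^2 ≡ 55 (mod 73)
36^3 ≡ 9 (mod 73)
36^4 ≡ 32 (mod 73)
36^6 ≡ 8 (mod 73)
36^8 ≡ 2 (mod 73)
36^9 ≡ 72 (mod 73)
36^12 ≡ 64 (mod 73)
36^18 ≡ 1 (mod 73) ✓
Thus |⟨36⟩| = ord(36) = 18.
[(Z/73Z)^× : ⟨36⟩] = 72/18 = 4.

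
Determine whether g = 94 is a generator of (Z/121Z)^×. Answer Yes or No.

No

φ(121) = φ(11^2) = 11·(11−1) = 110 = 2 · 5 · 11.
It suffices to check that the order of 94 is not a proper divisor of 110: compute 94^(110/q) for q ∈ {2, 5, 11}.
94^55 ≡ 120 (mod 121)  [q = 2: ≢ 1 ✓]
94^22 ≡ 3 (mod 121)  [q = 5: ≢ 1 ✓]
94^10 ≡ 1 (mod 121)  [q = 11: ≡ 1 ✗]
Since 94^10 ≡ 1, the order of 94 divides 10 < 110, so 94 is not a primitive root.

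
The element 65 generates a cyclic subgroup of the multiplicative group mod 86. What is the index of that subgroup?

3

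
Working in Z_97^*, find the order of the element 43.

24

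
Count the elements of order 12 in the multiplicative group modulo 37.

φ(37) = 37 − 1 = 36 = 2^2 · 3^2.
In a cyclic group of order 36, there are φ(d) elements of order d for each divisor d of 36, and zero for non-divisors.
12 = 2^2 · 3 divides 36, and φ(12) = 4.

4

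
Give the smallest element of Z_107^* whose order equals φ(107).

2

φ(107) = 107 − 1 = 106 = 2 · 53.
g is a primitive root iff g^(106/q) ≢ 1 (mod 107) for each prime q ∈ {2, 53}.
g = 2: 2^53 ≡ 106; 2^2 ≡ 4 — none is 1, so 2 is a primitive root.
The smallest primitive root modulo 107 is 2.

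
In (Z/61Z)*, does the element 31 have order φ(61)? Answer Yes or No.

φ(61) = 61 − 1 = 60 = 2^2 · 3 · 5.
Test 31^(60/q) mod 61 for each prime factor q of 60:
31^30 ≡ 60 (mod 61)  [q = 2: ≢ 1 ✓]
31^20 ≡ 13 (mod 61)  [q = 3: ≢ 1 ✓]
31^12 ≡ 34 (mod 61)  [q = 5: ≢ 1 ✓]
Every test exponent gives a nontrivial residue, hence 31 generates the full group.

Yes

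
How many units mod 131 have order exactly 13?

φ(131) = 131 − 1 = 130 = 2 · 5 · 13.
(Z/131Z)^× is cyclic (|G| = 130); a cyclic group of order m has exactly φ(d) elements of each order d | m, and none otherwise.
13 | 130, and φ(13) = 13 − 1 = 12.

12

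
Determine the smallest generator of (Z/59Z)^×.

2

φ(59) = 59 − 1 = 58 = 2 · 29.
Test candidates g = 2, 3, … against the prime factors q ∈ {2, 29} of φ(59): g is a generator iff g^(58/q) ≢ 1 for every such q.
g = 2: 2^29 ≡ 58; 2^2 ≡ 4 — none is 1, so 2 is a primitive root.
So 2 is the smallest generator of (Z/59Z)^×.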